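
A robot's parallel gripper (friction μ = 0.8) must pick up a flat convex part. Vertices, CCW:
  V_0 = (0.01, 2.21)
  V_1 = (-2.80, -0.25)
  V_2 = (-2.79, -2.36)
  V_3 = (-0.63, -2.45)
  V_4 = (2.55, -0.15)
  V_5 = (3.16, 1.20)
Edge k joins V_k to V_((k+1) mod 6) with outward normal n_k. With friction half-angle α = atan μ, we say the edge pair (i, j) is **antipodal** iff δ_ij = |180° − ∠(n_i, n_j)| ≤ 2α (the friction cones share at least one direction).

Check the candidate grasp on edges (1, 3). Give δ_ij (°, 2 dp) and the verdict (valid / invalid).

δ = 54.39°, valid

α = atan 0.8 = 38.66°;  2α = 77.32°
edge 1: e_1 = (+0.01, -2.11);  n_1 = (-1.0000, -0.0047)
edge 3: e_3 = (+3.18, +2.30);  n_3 = (+0.5860, -0.8103)
∠(n_1, n_3) = 125.61°
δ = |180° − 125.61°| = 54.39°
54.39° ≤ 2α = 77.32°  →  valid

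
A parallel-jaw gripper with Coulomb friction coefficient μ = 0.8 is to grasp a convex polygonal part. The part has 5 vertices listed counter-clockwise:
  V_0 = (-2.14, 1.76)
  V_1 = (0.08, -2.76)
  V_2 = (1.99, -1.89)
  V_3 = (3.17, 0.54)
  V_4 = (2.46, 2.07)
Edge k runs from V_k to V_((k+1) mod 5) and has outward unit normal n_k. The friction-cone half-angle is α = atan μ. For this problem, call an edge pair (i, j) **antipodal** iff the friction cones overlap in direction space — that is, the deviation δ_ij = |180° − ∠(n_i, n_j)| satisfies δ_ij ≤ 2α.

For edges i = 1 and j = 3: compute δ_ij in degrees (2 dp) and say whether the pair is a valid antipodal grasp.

α = atan 0.8 = 38.66°;  2α = 77.32°
edge 1: e_1 = (+1.91, +0.87);  n_1 = (+0.4145, -0.9100)
edge 3: e_3 = (-0.71, +1.53);  n_3 = (+0.9071, +0.4209)
∠(n_1, n_3) = 90.40°
δ = |180° − 90.40°| = 89.60°
89.60° > 2α = 77.32°  →  invalid

δ = 89.60°, invalid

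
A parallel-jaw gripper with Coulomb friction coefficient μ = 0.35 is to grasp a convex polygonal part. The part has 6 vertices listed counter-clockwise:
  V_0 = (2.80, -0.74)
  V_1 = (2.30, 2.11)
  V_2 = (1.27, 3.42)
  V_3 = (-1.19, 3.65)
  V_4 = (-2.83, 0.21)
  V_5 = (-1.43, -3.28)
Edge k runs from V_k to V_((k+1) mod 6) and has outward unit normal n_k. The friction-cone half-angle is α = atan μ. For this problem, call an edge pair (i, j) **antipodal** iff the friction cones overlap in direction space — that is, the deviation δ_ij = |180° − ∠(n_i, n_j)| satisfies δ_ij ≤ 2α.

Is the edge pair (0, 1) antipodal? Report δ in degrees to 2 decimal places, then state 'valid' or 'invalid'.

δ = 151.77°, invalid

α = atan 0.35 = 19.29°;  2α = 38.58°
edge 0: e_0 = (-0.50, +2.85);  n_0 = (+0.9850, +0.1728)
edge 1: e_1 = (-1.03, +1.31);  n_1 = (+0.7861, +0.6181)
∠(n_0, n_1) = 28.23°
δ = |180° − 28.23°| = 151.77°
151.77° > 2α = 38.58°  →  invalid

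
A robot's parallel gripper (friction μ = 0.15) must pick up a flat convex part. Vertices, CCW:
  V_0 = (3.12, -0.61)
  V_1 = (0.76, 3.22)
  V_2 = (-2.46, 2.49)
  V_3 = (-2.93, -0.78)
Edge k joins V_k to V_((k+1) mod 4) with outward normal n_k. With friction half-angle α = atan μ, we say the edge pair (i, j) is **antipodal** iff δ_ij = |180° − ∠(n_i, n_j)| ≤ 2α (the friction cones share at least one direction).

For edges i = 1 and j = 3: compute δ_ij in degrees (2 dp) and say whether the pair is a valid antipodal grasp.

δ = 11.16°, valid

α = atan 0.15 = 8.53°;  2α = 17.06°
edge 1: e_1 = (-3.22, -0.73);  n_1 = (-0.2211, +0.9753)
edge 3: e_3 = (+6.05, +0.17);  n_3 = (+0.0281, -0.9996)
∠(n_1, n_3) = 168.84°
δ = |180° − 168.84°| = 11.16°
11.16° ≤ 2α = 17.06°  →  valid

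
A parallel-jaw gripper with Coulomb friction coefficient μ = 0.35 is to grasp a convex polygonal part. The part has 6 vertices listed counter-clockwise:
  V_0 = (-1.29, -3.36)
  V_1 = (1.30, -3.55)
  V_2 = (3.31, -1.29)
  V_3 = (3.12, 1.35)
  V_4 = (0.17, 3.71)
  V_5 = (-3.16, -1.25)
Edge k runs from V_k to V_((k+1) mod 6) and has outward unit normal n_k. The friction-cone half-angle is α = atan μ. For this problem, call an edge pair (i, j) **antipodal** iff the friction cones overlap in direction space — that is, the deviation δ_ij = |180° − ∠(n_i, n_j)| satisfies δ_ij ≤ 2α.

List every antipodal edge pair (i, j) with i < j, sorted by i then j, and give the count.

count = 5; pairs: (0,3), (1,4), (2,4), (2,5), (3,5)

α = atan 0.35 = 19.29°;  2α = 38.58°
n_0 = (-0.0732, -0.9973)
n_1 = (+0.7472, -0.6646)
n_2 = (+0.9974, +0.0718)
n_3 = (+0.6247, +0.7809)
n_4 = (-0.8302, +0.5574)
n_5 = (-0.7484, -0.6633)
  (0,1): δ = 127.45°  ·
  (0,2): δ = 81.69°  ·
  (0,3): δ = 34.46°  ✓
  (0,4): δ = 60.32°  ·
  (0,5): δ = 135.74°  ·
  (1,2): δ = 134.23°  ·
  (1,3): δ = 87.01°  ·
  (1,4): δ = 7.77°  ✓
  (1,5): δ = 83.20°  ·
  (2,3): δ = 132.78°  ·
  (2,4): δ = 37.99°  ✓
  (2,5): δ = 37.43°  ✓
  (3,4): δ = 85.22°  ·
  (3,5): δ = 9.79°  ✓
  (4,5): δ = 104.57°  ·
antipodal pairs: 5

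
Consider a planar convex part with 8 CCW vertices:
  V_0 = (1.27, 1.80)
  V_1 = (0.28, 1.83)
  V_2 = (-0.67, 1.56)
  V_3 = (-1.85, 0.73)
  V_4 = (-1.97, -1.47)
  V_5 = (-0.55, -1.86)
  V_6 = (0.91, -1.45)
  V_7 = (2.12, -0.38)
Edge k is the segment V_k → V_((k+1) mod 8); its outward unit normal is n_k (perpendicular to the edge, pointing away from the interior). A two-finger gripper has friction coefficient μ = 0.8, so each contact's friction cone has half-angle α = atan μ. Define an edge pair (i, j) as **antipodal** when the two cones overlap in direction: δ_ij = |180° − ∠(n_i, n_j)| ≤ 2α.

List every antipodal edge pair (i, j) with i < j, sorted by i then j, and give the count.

α = atan 0.8 = 38.66°;  2α = 77.32°
n_0 = (+0.0303, +0.9995)
n_1 = (-0.2734, +0.9619)
n_2 = (-0.5753, +0.8179)
n_3 = (-0.9985, +0.0545)
n_4 = (-0.2648, -0.9643)
n_5 = (+0.2704, -0.9628)
n_6 = (+0.6624, -0.7491)
n_7 = (+0.9317, +0.3633)
  (0,1): δ = 162.40°  ·
  (0,2): δ = 143.14°  ·
  (0,3): δ = 91.39°  ·
  (0,4): δ = 13.62°  ✓
  (0,5): δ = 17.42°  ✓
  (0,6): δ = 43.22°  ✓
  (0,7): δ = 113.04°  ·
  (1,2): δ = 160.74°  ·
  (1,3): δ = 108.99°  ·
  (1,4): δ = 31.22°  ✓
  (1,5): δ = 0.18°  ✓
  (1,6): δ = 25.62°  ✓
  (1,7): δ = 95.44°  ·
  (2,3): δ = 128.24°  ·
  (2,4): δ = 50.48°  ✓
  (2,5): δ = 19.44°  ✓
  (2,6): δ = 6.36°  ✓
  (2,7): δ = 76.18°  ✓
  (3,4): δ = 102.24°  ·
  (3,5): δ = 71.19°  ✓
  (3,6): δ = 45.39°  ✓
  (3,7): δ = 24.42°  ✓
  (4,5): δ = 148.96°  ·
  (4,6): δ = 123.16°  ·
  (4,7): δ = 53.34°  ✓
  (5,6): δ = 154.20°  ·
  (5,7): δ = 84.38°  ·
  (6,7): δ = 110.19°  ·
antipodal pairs: 14

count = 14; pairs: (0,4), (0,5), (0,6), (1,4), (1,5), (1,6), (2,4), (2,5), (2,6), (2,7), (3,5), (3,6), (3,7), (4,7)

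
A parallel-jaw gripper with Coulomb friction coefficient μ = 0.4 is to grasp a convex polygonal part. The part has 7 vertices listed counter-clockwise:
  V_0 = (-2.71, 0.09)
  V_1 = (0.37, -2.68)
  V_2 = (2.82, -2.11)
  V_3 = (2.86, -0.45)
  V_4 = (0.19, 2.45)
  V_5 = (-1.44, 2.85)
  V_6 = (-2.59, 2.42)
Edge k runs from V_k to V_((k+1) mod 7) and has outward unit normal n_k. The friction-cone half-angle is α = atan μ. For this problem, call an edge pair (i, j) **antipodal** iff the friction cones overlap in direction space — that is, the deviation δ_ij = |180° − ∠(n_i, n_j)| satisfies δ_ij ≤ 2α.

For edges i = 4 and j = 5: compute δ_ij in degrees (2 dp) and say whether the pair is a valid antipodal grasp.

δ = 145.71°, invalid

α = atan 0.4 = 21.80°;  2α = 43.60°
edge 4: e_4 = (-1.63, +0.40);  n_4 = (+0.2383, +0.9712)
edge 5: e_5 = (-1.15, -0.43);  n_5 = (-0.3502, +0.9367)
∠(n_4, n_5) = 34.29°
δ = |180° − 34.29°| = 145.71°
145.71° > 2α = 43.60°  →  invalid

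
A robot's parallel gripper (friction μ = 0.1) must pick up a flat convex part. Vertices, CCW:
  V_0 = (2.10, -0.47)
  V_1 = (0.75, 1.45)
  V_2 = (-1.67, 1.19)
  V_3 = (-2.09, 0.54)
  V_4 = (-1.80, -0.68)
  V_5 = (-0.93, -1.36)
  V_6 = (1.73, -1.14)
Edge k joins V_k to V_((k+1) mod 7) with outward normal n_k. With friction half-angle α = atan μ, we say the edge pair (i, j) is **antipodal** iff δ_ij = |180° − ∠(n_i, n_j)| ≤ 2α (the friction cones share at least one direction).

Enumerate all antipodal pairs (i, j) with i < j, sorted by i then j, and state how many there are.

α = atan 0.1 = 5.71°;  2α = 11.42°
n_0 = (+0.8180, +0.5752)
n_1 = (-0.1068, +0.9943)
n_2 = (-0.8399, +0.5427)
n_3 = (-0.9729, -0.2313)
n_4 = (-0.6158, -0.7879)
n_5 = (+0.0824, -0.9966)
n_6 = (+0.8754, -0.4834)
  (0,1): δ = 118.98°  ·
  (0,2): δ = 67.98°  ·
  (0,3): δ = 21.74°  ·
  (0,4): δ = 16.88°  ·
  (0,5): δ = 59.62°  ·
  (0,6): δ = 115.98°  ·
  (1,2): δ = 129.00°  ·
  (1,3): δ = 82.76°  ·
  (1,4): δ = 44.14°  ·
  (1,5): δ = 1.40°  ✓
  (1,6): δ = 54.96°  ·
  (2,3): δ = 133.76°  ·
  (2,4): δ = 95.14°  ·
  (2,5): δ = 52.40°  ·
  (2,6): δ = 3.96°  ✓
  (3,4): δ = 141.38°  ·
  (3,5): δ = 98.64°  ·
  (3,6): δ = 42.28°  ·
  (4,5): δ = 137.26°  ·
  (4,6): δ = 80.90°  ·
  (5,6): δ = 123.64°  ·
antipodal pairs: 2

count = 2; pairs: (1,5), (2,6)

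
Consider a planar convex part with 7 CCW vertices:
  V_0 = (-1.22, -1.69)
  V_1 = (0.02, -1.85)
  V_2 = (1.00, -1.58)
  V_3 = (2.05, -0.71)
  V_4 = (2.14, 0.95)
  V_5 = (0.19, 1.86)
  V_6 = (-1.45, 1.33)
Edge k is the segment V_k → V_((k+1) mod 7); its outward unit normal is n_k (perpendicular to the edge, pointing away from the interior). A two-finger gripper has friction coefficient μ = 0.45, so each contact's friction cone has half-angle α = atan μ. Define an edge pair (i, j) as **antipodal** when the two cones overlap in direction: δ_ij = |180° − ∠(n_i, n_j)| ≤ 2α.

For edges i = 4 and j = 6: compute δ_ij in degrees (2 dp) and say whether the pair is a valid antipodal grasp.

δ = 60.63°, invalid

α = atan 0.45 = 24.23°;  2α = 48.46°
edge 4: e_4 = (-1.95, +0.91);  n_4 = (+0.4229, +0.9062)
edge 6: e_6 = (+0.23, -3.02);  n_6 = (-0.9971, -0.0759)
∠(n_4, n_6) = 119.37°
δ = |180° − 119.37°| = 60.63°
60.63° > 2α = 48.46°  →  invalid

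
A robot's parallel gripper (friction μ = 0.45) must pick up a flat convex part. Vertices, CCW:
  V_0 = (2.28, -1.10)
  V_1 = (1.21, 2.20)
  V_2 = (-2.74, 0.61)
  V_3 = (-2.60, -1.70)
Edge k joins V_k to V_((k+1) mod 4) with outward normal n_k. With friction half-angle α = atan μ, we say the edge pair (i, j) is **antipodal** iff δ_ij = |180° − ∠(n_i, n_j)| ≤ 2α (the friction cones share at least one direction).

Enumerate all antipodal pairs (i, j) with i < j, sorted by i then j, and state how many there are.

count = 2; pairs: (0,2), (1,3)

α = atan 0.45 = 24.23°;  2α = 48.46°
n_0 = (+0.9512, +0.3084)
n_1 = (-0.3734, +0.9277)
n_2 = (-0.9982, -0.0605)
n_3 = (+0.1220, -0.9925)
  (0,1): δ = 86.04°  ·
  (0,2): δ = 14.50°  ✓
  (0,3): δ = 79.04°  ·
  (1,2): δ = 108.46°  ·
  (1,3): δ = 14.92°  ✓
  (2,3): δ = 86.46°  ·
antipodal pairs: 2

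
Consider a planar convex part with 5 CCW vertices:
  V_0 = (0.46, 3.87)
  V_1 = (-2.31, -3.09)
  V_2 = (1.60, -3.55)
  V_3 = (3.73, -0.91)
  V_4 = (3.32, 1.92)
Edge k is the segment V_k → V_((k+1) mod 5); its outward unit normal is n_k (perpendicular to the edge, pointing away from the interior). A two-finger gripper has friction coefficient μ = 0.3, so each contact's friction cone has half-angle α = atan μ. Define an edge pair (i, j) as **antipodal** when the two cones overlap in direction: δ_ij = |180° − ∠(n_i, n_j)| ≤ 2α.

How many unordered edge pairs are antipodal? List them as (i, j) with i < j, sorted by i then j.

α = atan 0.3 = 16.70°;  2α = 33.40°
n_0 = (-0.9291, +0.3698)
n_1 = (-0.1168, -0.9932)
n_2 = (+0.7783, -0.6279)
n_3 = (+0.9897, +0.1434)
n_4 = (+0.5633, +0.8262)
  (0,1): δ = 75.01°  ·
  (0,2): δ = 17.20°  ✓
  (0,3): δ = 29.95°  ✓
  (0,4): δ = 77.42°  ·
  (1,2): δ = 122.19°  ·
  (1,3): δ = 75.05°  ·
  (1,4): δ = 27.58°  ✓
  (2,3): δ = 132.86°  ·
  (2,4): δ = 85.39°  ·
  (3,4): δ = 132.53°  ·
antipodal pairs: 3

count = 3; pairs: (0,2), (0,3), (1,4)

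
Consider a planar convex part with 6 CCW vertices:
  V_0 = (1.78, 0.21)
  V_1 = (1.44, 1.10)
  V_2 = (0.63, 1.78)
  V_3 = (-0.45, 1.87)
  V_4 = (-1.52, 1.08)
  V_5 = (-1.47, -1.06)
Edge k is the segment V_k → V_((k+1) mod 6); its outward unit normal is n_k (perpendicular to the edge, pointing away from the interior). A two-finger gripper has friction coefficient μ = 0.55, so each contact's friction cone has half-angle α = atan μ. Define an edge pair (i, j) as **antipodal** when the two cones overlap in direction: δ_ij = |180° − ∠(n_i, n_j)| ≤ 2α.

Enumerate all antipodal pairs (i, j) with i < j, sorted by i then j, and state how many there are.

count = 4; pairs: (0,4), (1,4), (2,5), (3,5)

α = atan 0.55 = 28.81°;  2α = 57.62°
n_0 = (+0.9342, +0.3569)
n_1 = (+0.6430, +0.7659)
n_2 = (+0.0830, +0.9965)
n_3 = (-0.5940, +0.8045)
n_4 = (-0.9997, -0.0234)
n_5 = (+0.3640, -0.9314)
  (0,1): δ = 150.92°  ·
  (0,2): δ = 115.67°  ·
  (0,3): δ = 74.47°  ·
  (0,4): δ = 19.57°  ✓
  (0,5): δ = 90.44°  ·
  (1,2): δ = 144.75°  ·
  (1,3): δ = 103.55°  ·
  (1,4): δ = 48.65°  ✓
  (1,5): δ = 61.36°  ·
  (2,3): δ = 138.80°  ·
  (2,4): δ = 83.90°  ·
  (2,5): δ = 26.11°  ✓
  (3,4): δ = 125.10°  ·
  (3,5): δ = 15.10°  ✓
  (4,5): δ = 69.99°  ·
antipodal pairs: 4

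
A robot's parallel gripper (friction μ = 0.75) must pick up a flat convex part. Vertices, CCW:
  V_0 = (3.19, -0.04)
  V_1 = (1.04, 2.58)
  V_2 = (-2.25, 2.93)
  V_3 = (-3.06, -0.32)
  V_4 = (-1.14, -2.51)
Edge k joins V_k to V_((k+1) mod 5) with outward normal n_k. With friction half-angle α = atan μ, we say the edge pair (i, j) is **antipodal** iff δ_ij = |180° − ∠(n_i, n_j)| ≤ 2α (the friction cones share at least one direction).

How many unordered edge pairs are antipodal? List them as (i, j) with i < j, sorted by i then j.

α = atan 0.75 = 36.87°;  2α = 73.74°
n_0 = (+0.7730, +0.6344)
n_1 = (+0.1058, +0.9944)
n_2 = (-0.9703, +0.2418)
n_3 = (-0.7519, -0.6592)
n_4 = (+0.4955, -0.8686)
  (0,1): δ = 135.45°  ·
  (0,2): δ = 53.37°  ✓
  (0,3): δ = 1.87°  ✓
  (0,4): δ = 80.33°  ·
  (1,2): δ = 97.92°  ·
  (1,3): δ = 42.69°  ✓
  (1,4): δ = 35.77°  ✓
  (2,3): δ = 124.76°  ·
  (2,4): δ = 46.30°  ✓
  (3,4): δ = 101.54°  ·
antipodal pairs: 5

count = 5; pairs: (0,2), (0,3), (1,3), (1,4), (2,4)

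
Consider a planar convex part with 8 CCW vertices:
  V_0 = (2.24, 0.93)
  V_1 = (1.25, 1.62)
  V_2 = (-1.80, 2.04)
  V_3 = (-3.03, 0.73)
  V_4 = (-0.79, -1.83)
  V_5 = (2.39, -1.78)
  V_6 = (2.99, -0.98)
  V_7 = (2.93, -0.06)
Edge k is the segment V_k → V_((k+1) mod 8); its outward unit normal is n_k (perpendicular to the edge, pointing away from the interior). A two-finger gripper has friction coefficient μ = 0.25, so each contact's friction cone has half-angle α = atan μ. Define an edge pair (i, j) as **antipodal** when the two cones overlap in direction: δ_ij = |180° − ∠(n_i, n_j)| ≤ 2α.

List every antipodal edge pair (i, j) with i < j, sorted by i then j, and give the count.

count = 4; pairs: (0,3), (1,4), (2,5), (3,7)

α = atan 0.25 = 14.04°;  2α = 28.07°
n_0 = (+0.5718, +0.8204)
n_1 = (+0.1364, +0.9907)
n_2 = (-0.7290, +0.6845)
n_3 = (-0.7526, -0.6585)
n_4 = (+0.0157, -0.9999)
n_5 = (+0.8000, -0.6000)
n_6 = (+0.9979, +0.0651)
n_7 = (+0.8204, +0.5718)
  (0,1): δ = 152.97°  ·
  (0,2): δ = 98.32°  ·
  (0,3): δ = 13.94°  ✓
  (0,4): δ = 35.78°  ·
  (0,5): δ = 88.01°  ·
  (0,6): δ = 128.61°  ·
  (0,7): δ = 159.75°  ·
  (1,2): δ = 125.36°  ·
  (1,3): δ = 40.97°  ·
  (1,4): δ = 8.74°  ✓
  (1,5): δ = 60.97°  ·
  (1,6): δ = 101.57°  ·
  (1,7): δ = 132.72°  ·
  (2,3): δ = 95.62°  ·
  (2,4): δ = 45.90°  ·
  (2,5): δ = 6.33°  ✓
  (2,6): δ = 46.93°  ·
  (2,7): δ = 78.07°  ·
  (3,4): δ = 130.29°  ·
  (3,5): δ = 78.06°  ·
  (3,6): δ = 37.45°  ·
  (3,7): δ = 6.31°  ✓
  (4,5): δ = 127.77°  ·
  (4,6): δ = 87.17°  ·
  (4,7): δ = 56.03°  ·
  (5,6): δ = 139.40°  ·
  (5,7): δ = 108.25°  ·
  (6,7): δ = 148.86°  ·
antipodal pairs: 4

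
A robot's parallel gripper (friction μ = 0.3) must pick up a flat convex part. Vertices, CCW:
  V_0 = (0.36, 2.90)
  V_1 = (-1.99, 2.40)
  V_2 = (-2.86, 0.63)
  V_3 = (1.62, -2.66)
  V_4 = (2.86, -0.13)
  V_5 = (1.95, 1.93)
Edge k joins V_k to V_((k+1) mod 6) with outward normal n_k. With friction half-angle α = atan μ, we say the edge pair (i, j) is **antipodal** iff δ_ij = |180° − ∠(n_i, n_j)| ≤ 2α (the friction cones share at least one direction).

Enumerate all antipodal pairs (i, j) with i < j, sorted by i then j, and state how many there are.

α = atan 0.3 = 16.70°;  2α = 33.40°
n_0 = (-0.2081, +0.9781)
n_1 = (-0.8974, +0.4411)
n_2 = (-0.5919, -0.8060)
n_3 = (+0.8979, -0.4401)
n_4 = (+0.9147, +0.4041)
n_5 = (+0.5208, +0.8537)
  (0,1): δ = 128.19°  ·
  (0,2): δ = 48.30°  ·
  (0,3): δ = 51.88°  ·
  (0,4): δ = 101.82°  ·
  (0,5): δ = 136.60°  ·
  (1,2): δ = 100.12°  ·
  (1,3): δ = 0.06°  ✓
  (1,4): δ = 50.01°  ·
  (1,5): δ = 84.79°  ·
  (2,3): δ = 79.82°  ·
  (2,4): δ = 29.87°  ✓
  (2,5): δ = 4.91°  ✓
  (3,4): δ = 130.06°  ·
  (3,5): δ = 95.28°  ·
  (4,5): δ = 145.22°  ·
antipodal pairs: 3

count = 3; pairs: (1,3), (2,4), (2,5)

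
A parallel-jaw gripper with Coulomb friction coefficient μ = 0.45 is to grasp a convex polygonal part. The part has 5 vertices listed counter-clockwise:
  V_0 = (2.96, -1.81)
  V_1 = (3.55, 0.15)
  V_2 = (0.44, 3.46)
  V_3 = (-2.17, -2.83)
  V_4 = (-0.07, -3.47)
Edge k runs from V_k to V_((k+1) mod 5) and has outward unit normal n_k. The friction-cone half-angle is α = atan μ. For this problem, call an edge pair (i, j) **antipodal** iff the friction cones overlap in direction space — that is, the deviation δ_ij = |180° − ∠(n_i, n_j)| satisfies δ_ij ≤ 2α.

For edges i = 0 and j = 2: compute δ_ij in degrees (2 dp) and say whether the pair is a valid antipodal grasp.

δ = 5.78°, valid

α = atan 0.45 = 24.23°;  2α = 48.46°
edge 0: e_0 = (+0.59, +1.96);  n_0 = (+0.9576, -0.2882)
edge 2: e_2 = (-2.61, -6.29);  n_2 = (-0.9236, +0.3833)
∠(n_0, n_2) = 174.22°
δ = |180° − 174.22°| = 5.78°
5.78° ≤ 2α = 48.46°  →  valid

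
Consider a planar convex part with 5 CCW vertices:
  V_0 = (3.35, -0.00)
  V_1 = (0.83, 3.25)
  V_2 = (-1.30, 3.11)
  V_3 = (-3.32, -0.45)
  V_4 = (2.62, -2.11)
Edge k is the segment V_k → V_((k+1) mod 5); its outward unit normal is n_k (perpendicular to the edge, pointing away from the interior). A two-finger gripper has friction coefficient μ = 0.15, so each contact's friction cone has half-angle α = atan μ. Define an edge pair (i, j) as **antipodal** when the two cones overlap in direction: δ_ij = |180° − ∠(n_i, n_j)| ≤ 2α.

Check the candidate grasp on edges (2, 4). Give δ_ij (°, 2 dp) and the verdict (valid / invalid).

α = atan 0.15 = 8.53°;  2α = 17.06°
edge 2: e_2 = (-2.02, -3.56);  n_2 = (-0.8697, +0.4935)
edge 4: e_4 = (+0.73, +2.11);  n_4 = (+0.9450, -0.3270)
∠(n_2, n_4) = 169.51°
δ = |180° − 169.51°| = 10.49°
10.49° ≤ 2α = 17.06°  →  valid

δ = 10.49°, valid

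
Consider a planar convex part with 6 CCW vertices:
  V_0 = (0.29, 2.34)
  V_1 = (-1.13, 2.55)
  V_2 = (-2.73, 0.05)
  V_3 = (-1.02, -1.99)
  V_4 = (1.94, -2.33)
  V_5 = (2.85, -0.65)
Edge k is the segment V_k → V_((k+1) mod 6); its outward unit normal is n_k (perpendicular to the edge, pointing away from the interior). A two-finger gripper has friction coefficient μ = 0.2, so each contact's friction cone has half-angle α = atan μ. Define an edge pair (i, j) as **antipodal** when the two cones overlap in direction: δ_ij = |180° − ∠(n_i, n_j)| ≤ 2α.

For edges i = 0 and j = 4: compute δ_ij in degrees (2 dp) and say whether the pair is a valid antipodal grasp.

α = atan 0.2 = 11.31°;  2α = 22.62°
edge 0: e_0 = (-1.42, +0.21);  n_0 = (+0.1463, +0.9892)
edge 4: e_4 = (+0.91, +1.68);  n_4 = (+0.8793, -0.4763)
∠(n_0, n_4) = 110.03°
δ = |180° − 110.03°| = 69.97°
69.97° > 2α = 22.62°  →  invalid

δ = 69.97°, invalid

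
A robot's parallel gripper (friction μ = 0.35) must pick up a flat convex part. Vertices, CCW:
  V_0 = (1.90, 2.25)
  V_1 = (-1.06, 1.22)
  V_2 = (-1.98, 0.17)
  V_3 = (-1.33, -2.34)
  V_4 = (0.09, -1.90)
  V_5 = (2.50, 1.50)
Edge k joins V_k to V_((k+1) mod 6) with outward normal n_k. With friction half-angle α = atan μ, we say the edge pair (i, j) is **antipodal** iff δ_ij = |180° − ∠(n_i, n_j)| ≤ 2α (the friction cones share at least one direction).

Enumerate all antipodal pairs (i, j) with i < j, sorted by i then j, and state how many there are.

count = 5; pairs: (0,3), (0,4), (1,3), (1,4), (2,5)

α = atan 0.35 = 19.29°;  2α = 38.58°
n_0 = (-0.3286, +0.9445)
n_1 = (-0.7521, +0.6590)
n_2 = (-0.9681, -0.2507)
n_3 = (+0.2960, -0.9552)
n_4 = (+0.8158, -0.5783)
n_5 = (+0.7809, +0.6247)
  (0,1): δ = 150.41°  ·
  (0,2): δ = 94.67°  ·
  (0,3): δ = 1.97°  ✓
  (0,4): δ = 35.48°  ✓
  (0,5): δ = 109.47°  ·
  (1,2): δ = 124.26°  ·
  (1,3): δ = 31.56°  ✓
  (1,4): δ = 5.89°  ✓
  (1,5): δ = 79.88°  ·
  (2,3): δ = 87.30°  ·
  (2,4): δ = 49.85°  ·
  (2,5): δ = 24.14°  ✓
  (3,4): δ = 142.55°  ·
  (3,5): δ = 68.56°  ·
  (4,5): δ = 106.01°  ·
antipodal pairs: 5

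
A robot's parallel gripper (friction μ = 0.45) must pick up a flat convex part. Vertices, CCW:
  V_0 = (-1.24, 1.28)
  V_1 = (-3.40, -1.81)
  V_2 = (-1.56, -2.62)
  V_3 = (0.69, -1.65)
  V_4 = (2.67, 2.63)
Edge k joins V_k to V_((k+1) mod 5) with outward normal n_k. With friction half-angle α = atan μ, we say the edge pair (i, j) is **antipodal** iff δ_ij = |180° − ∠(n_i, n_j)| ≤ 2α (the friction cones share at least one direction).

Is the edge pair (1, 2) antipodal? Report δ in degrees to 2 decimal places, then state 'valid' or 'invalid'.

δ = 132.92°, invalid

α = atan 0.45 = 24.23°;  2α = 48.46°
edge 1: e_1 = (+1.84, -0.81);  n_1 = (-0.4029, -0.9152)
edge 2: e_2 = (+2.25, +0.97);  n_2 = (+0.3959, -0.9183)
∠(n_1, n_2) = 47.08°
δ = |180° − 47.08°| = 132.92°
132.92° > 2α = 48.46°  →  invalid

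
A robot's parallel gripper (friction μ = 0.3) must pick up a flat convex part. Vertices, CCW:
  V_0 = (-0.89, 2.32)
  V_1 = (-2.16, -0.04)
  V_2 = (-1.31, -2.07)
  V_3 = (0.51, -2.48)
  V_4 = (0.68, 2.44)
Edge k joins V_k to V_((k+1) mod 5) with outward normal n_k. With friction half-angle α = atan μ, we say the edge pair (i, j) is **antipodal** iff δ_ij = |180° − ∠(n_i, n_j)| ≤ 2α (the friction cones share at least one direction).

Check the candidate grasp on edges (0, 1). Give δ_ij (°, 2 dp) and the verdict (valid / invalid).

α = atan 0.3 = 16.70°;  2α = 33.40°
edge 0: e_0 = (-1.27, -2.36);  n_0 = (-0.8806, +0.4739)
edge 1: e_1 = (+0.85, -2.03);  n_1 = (-0.9224, -0.3862)
∠(n_0, n_1) = 51.01°
δ = |180° − 51.01°| = 128.99°
128.99° > 2α = 33.40°  →  invalid

δ = 128.99°, invalid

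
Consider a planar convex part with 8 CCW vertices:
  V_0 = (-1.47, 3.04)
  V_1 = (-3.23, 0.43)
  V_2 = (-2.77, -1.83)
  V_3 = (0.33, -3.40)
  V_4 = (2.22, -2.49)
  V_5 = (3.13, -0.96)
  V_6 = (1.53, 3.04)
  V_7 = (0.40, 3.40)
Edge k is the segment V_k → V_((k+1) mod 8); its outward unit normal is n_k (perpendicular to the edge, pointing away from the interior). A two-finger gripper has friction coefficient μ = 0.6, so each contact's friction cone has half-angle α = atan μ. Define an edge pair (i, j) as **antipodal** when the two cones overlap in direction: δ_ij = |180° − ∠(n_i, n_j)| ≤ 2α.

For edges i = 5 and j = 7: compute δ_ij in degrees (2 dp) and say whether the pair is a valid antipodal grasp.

δ = 100.90°, invalid

α = atan 0.6 = 30.96°;  2α = 61.93°
edge 5: e_5 = (-1.60, +4.00);  n_5 = (+0.9285, +0.3714)
edge 7: e_7 = (-1.87, -0.36);  n_7 = (-0.1890, +0.9820)
∠(n_5, n_7) = 79.10°
δ = |180° − 79.10°| = 100.90°
100.90° > 2α = 61.93°  →  invalid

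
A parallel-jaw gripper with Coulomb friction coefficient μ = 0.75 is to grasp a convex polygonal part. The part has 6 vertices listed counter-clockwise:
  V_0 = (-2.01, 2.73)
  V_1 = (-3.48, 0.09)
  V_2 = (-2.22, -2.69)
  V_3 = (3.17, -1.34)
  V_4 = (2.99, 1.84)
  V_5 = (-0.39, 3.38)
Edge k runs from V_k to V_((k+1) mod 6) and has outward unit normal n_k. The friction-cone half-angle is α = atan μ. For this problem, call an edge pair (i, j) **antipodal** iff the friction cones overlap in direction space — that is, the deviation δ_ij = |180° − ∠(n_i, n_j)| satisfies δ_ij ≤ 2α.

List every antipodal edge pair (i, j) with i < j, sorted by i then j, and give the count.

count = 7; pairs: (0,2), (0,3), (1,3), (1,4), (2,4), (2,5), (3,5)

α = atan 0.75 = 36.87°;  2α = 73.74°
n_0 = (-0.8737, +0.4865)
n_1 = (-0.9108, -0.4128)
n_2 = (+0.2430, -0.9700)
n_3 = (+0.9984, +0.0565)
n_4 = (+0.4146, +0.9100)
n_5 = (-0.3724, +0.9281)
  (0,1): δ = 126.51°  ·
  (0,2): δ = 46.83°  ✓
  (0,3): δ = 32.35°  ✓
  (0,4): δ = 94.61°  ·
  (0,5): δ = 140.97°  ·
  (1,2): δ = 100.32°  ·
  (1,3): δ = 21.14°  ✓
  (1,4): δ = 41.12°  ✓
  (1,5): δ = 87.48°  ·
  (2,3): δ = 100.82°  ·
  (2,4): δ = 38.56°  ✓
  (2,5): δ = 7.80°  ✓
  (3,4): δ = 117.73°  ·
  (3,5): δ = 71.38°  ✓
  (4,5): δ = 133.64°  ·
antipodal pairs: 7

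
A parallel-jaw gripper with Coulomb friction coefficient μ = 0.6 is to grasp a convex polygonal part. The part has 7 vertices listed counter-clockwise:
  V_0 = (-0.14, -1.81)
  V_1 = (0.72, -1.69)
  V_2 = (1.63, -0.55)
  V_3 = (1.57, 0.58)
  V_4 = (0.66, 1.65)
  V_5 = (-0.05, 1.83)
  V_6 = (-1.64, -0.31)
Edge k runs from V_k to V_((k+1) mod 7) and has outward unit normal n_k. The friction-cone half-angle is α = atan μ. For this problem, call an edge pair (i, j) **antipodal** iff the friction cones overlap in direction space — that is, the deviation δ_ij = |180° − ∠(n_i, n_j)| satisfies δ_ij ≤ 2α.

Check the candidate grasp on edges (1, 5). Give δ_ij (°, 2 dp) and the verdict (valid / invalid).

δ = 1.99°, valid

α = atan 0.6 = 30.96°;  2α = 61.93°
edge 1: e_1 = (+0.91, +1.14);  n_1 = (+0.7815, -0.6239)
edge 5: e_5 = (-1.59, -2.14);  n_5 = (-0.8027, +0.5964)
∠(n_1, n_5) = 178.01°
δ = |180° − 178.01°| = 1.99°
1.99° ≤ 2α = 61.93°  →  valid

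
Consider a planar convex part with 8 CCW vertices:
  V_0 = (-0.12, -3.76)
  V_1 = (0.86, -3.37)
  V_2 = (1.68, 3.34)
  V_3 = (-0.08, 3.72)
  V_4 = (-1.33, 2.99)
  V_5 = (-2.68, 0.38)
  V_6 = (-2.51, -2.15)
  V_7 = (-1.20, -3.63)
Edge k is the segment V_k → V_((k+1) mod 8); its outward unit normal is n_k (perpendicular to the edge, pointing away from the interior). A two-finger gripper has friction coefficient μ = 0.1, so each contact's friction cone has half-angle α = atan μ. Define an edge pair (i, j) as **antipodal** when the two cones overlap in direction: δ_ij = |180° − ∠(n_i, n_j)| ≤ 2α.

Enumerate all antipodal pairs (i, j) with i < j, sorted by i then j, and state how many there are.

α = atan 0.1 = 5.71°;  2α = 11.42°
n_0 = (+0.3698, -0.9291)
n_1 = (+0.9926, -0.1213)
n_2 = (+0.2110, +0.9775)
n_3 = (-0.5043, +0.8635)
n_4 = (-0.8882, +0.4594)
n_5 = (-0.9978, -0.0670)
n_6 = (-0.7488, -0.6628)
n_7 = (-0.1195, -0.9928)
  (0,1): δ = 118.67°  ·
  (0,2): δ = 33.88°  ·
  (0,3): δ = 8.58°  ✓
  (0,4): δ = 40.95°  ·
  (0,5): δ = 72.14°  ·
  (0,6): δ = 109.81°  ·
  (0,7): δ = 151.44°  ·
  (1,2): δ = 95.22°  ·
  (1,3): δ = 52.75°  ·
  (1,4): δ = 20.38°  ·
  (1,5): δ = 10.81°  ✓
  (1,6): δ = 48.48°  ·
  (1,7): δ = 90.10°  ·
  (2,3): δ = 137.53°  ·
  (2,4): δ = 105.17°  ·
  (2,5): δ = 73.97°  ·
  (2,6): δ = 36.30°  ·
  (2,7): δ = 5.32°  ✓
  (3,4): δ = 147.63°  ·
  (3,5): δ = 116.44°  ·
  (3,6): δ = 78.77°  ·
  (3,7): δ = 37.15°  ·
  (4,5): δ = 148.81°  ·
  (4,6): δ = 111.14°  ·
  (4,7): δ = 69.51°  ·
  (5,6): δ = 142.33°  ·
  (5,7): δ = 100.71°  ·
  (6,7): δ = 138.38°  ·
antipodal pairs: 3

count = 3; pairs: (0,3), (1,5), (2,7)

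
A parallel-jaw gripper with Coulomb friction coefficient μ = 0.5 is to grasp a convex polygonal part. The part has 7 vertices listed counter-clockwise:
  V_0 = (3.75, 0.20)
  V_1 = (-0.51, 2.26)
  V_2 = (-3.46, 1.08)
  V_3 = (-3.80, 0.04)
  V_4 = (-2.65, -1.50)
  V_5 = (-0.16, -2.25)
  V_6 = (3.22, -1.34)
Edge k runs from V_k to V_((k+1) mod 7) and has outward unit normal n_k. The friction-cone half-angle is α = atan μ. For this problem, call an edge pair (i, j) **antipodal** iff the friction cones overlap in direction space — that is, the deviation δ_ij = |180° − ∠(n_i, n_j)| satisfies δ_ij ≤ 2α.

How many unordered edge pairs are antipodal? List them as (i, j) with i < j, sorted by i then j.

α = atan 0.5 = 26.57°;  2α = 53.13°
n_0 = (+0.4353, +0.9003)
n_1 = (-0.3714, +0.9285)
n_2 = (-0.9505, +0.3107)
n_3 = (-0.8012, -0.5983)
n_4 = (-0.2884, -0.9575)
n_5 = (+0.2600, -0.9656)
n_6 = (+0.9456, -0.3254)
  (0,1): δ = 132.39°  ·
  (0,2): δ = 82.30°  ·
  (0,3): δ = 27.44°  ✓
  (0,4): δ = 9.04°  ✓
  (0,5): δ = 40.88°  ✓
  (0,6): δ = 96.82°  ·
  (1,2): δ = 129.91°  ·
  (1,3): δ = 75.05°  ·
  (1,4): δ = 38.56°  ✓
  (1,5): δ = 6.73°  ✓
  (1,6): δ = 49.21°  ✓
  (2,3): δ = 125.15°  ·
  (2,4): δ = 88.66°  ·
  (2,5): δ = 56.83°  ·
  (2,6): δ = 0.89°  ✓
  (3,4): δ = 143.51°  ·
  (3,5): δ = 111.68°  ·
  (3,6): δ = 55.74°  ·
  (4,5): δ = 148.17°  ·
  (4,6): δ = 92.23°  ·
  (5,6): δ = 124.06°  ·
antipodal pairs: 7

count = 7; pairs: (0,3), (0,4), (0,5), (1,4), (1,5), (1,6), (2,6)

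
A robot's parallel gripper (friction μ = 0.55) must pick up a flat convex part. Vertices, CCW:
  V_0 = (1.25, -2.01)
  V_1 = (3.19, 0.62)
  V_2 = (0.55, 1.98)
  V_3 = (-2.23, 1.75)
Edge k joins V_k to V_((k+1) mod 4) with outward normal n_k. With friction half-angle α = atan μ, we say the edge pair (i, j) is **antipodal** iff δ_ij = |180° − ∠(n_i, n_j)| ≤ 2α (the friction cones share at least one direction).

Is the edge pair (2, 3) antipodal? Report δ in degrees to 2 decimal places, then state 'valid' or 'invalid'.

α = atan 0.55 = 28.81°;  2α = 57.62°
edge 2: e_2 = (-2.78, -0.23);  n_2 = (-0.0825, +0.9966)
edge 3: e_3 = (+3.48, -3.76);  n_3 = (-0.7339, -0.6793)
∠(n_2, n_3) = 128.06°
δ = |180° − 128.06°| = 51.94°
51.94° ≤ 2α = 57.62°  →  valid

δ = 51.94°, valid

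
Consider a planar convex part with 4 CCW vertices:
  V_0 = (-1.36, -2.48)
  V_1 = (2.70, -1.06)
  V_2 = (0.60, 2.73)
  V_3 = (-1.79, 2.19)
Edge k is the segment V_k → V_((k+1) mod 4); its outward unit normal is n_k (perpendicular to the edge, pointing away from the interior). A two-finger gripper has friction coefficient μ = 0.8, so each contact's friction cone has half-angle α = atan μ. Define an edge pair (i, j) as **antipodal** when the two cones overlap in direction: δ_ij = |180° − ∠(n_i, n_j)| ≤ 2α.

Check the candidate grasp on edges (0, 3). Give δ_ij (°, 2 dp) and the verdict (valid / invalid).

δ = 75.98°, valid

α = atan 0.8 = 38.66°;  2α = 77.32°
edge 0: e_0 = (+4.06, +1.42);  n_0 = (+0.3301, -0.9439)
edge 3: e_3 = (+0.43, -4.67);  n_3 = (-0.9958, -0.0917)
∠(n_0, n_3) = 104.02°
δ = |180° − 104.02°| = 75.98°
75.98° ≤ 2α = 77.32°  →  valid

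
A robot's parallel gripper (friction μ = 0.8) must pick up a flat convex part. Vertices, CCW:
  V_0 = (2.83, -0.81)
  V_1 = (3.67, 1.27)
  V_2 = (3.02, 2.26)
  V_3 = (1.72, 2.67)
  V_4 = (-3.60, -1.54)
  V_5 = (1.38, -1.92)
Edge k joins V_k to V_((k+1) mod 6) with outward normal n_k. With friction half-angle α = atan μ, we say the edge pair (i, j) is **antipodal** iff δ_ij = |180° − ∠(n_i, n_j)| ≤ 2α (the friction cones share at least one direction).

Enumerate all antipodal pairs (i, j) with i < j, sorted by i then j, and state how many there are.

count = 6; pairs: (0,3), (1,4), (2,4), (2,5), (3,4), (3,5)

α = atan 0.8 = 38.66°;  2α = 77.32°
n_0 = (+0.9272, -0.3745)
n_1 = (+0.8359, +0.5488)
n_2 = (+0.3008, +0.9537)
n_3 = (-0.6206, +0.7842)
n_4 = (-0.0761, -0.9971)
n_5 = (+0.6079, -0.7940)
  (0,1): δ = 124.72°  ·
  (0,2): δ = 85.51°  ·
  (0,3): δ = 29.65°  ✓
  (0,4): δ = 107.63°  ·
  (0,5): δ = 149.43°  ·
  (1,2): δ = 140.79°  ·
  (1,3): δ = 84.93°  ·
  (1,4): δ = 52.35°  ✓
  (1,5): δ = 94.15°  ·
  (2,3): δ = 124.14°  ·
  (2,4): δ = 13.14°  ✓
  (2,5): δ = 54.94°  ✓
  (3,4): δ = 42.72°  ✓
  (3,5): δ = 0.92°  ✓
  (4,5): δ = 138.20°  ·
antipodal pairs: 6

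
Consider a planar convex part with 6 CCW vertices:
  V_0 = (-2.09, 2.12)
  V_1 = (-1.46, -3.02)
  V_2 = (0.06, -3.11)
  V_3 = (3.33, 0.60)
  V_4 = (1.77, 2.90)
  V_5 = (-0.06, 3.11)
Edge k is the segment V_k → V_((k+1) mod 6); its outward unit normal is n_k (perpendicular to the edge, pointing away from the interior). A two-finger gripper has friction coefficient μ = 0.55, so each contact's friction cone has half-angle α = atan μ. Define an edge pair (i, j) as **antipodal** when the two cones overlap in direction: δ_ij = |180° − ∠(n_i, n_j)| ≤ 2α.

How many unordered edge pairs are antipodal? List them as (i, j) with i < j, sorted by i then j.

count = 7; pairs: (0,2), (0,3), (1,3), (1,4), (1,5), (2,4), (2,5)

α = atan 0.55 = 28.81°;  2α = 57.62°
n_0 = (-0.9926, -0.1217)
n_1 = (-0.0591, -0.9983)
n_2 = (+0.7502, -0.6612)
n_3 = (+0.8276, +0.5613)
n_4 = (+0.1140, +0.9935)
n_5 = (-0.4383, +0.8988)
  (0,1): δ = 100.38°  ·
  (0,2): δ = 48.38°  ✓
  (0,3): δ = 27.16°  ✓
  (0,4): δ = 76.47°  ·
  (0,5): δ = 109.01°  ·
  (1,2): δ = 128.00°  ·
  (1,3): δ = 52.46°  ✓
  (1,4): δ = 3.16°  ✓
  (1,5): δ = 29.39°  ✓
  (2,3): δ = 104.46°  ·
  (2,4): δ = 55.15°  ✓
  (2,5): δ = 22.61°  ✓
  (3,4): δ = 130.69°  ·
  (3,5): δ = 98.15°  ·
  (4,5): δ = 147.46°  ·
antipodal pairs: 7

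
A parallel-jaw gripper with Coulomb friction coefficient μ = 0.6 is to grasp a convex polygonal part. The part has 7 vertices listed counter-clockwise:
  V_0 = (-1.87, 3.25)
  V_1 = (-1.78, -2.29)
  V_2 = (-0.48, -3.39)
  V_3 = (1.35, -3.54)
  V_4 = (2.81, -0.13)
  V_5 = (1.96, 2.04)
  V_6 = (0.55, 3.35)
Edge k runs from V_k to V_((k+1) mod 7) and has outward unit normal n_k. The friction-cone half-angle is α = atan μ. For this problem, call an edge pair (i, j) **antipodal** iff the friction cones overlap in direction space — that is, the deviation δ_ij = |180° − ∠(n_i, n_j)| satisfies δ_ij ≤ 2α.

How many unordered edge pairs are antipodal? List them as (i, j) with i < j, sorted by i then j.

α = atan 0.6 = 30.96°;  2α = 61.93°
n_0 = (-0.9999, -0.0162)
n_1 = (-0.6459, -0.7634)
n_2 = (-0.0817, -0.9967)
n_3 = (+0.9193, -0.3936)
n_4 = (+0.9311, +0.3647)
n_5 = (+0.6807, +0.7326)
n_6 = (-0.0413, +0.9991)
  (0,1): δ = 131.17°  ·
  (0,2): δ = 95.62°  ·
  (0,3): δ = 24.11°  ✓
  (0,4): δ = 20.46°  ✓
  (0,5): δ = 46.17°  ✓
  (0,6): δ = 91.44°  ·
  (1,2): δ = 144.45°  ·
  (1,3): δ = 72.94°  ·
  (1,4): δ = 28.37°  ✓
  (1,5): δ = 2.66°  ✓
  (1,6): δ = 42.60°  ✓
  (2,3): δ = 108.49°  ·
  (2,4): δ = 63.92°  ·
  (2,5): δ = 38.21°  ✓
  (2,6): δ = 7.05°  ✓
  (3,4): δ = 135.43°  ·
  (3,5): δ = 109.72°  ·
  (3,6): δ = 64.46°  ·
  (4,5): δ = 154.29°  ·
  (4,6): δ = 109.02°  ·
  (5,6): δ = 134.74°  ·
antipodal pairs: 8

count = 8; pairs: (0,3), (0,4), (0,5), (1,4), (1,5), (1,6), (2,5), (2,6)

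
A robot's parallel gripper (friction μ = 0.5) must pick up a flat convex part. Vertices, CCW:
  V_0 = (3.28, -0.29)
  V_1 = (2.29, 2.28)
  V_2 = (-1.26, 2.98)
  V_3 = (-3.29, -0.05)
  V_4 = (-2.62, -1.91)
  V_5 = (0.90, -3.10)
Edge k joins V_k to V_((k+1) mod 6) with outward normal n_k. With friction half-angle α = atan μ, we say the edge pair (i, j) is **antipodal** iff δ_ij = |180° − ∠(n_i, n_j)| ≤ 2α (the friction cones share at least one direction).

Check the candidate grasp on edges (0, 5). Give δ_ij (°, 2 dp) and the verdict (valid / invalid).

δ = 118.67°, invalid

α = atan 0.5 = 26.57°;  2α = 53.13°
edge 0: e_0 = (-0.99, +2.57);  n_0 = (+0.9332, +0.3595)
edge 5: e_5 = (+2.38, +2.81);  n_5 = (+0.7631, -0.6463)
∠(n_0, n_5) = 61.33°
δ = |180° − 61.33°| = 118.67°
118.67° > 2α = 53.13°  →  invalid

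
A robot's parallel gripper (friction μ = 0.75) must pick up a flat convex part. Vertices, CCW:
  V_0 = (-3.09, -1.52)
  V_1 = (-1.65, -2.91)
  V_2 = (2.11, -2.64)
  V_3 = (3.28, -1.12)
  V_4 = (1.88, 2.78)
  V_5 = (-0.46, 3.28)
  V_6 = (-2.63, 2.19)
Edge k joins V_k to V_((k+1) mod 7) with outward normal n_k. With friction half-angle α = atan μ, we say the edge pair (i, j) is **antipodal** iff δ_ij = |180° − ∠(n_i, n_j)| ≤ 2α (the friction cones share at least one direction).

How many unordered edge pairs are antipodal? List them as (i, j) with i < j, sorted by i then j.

count = 9; pairs: (0,3), (0,4), (0,5), (1,4), (1,5), (2,4), (2,5), (2,6), (3,6)

α = atan 0.75 = 36.87°;  2α = 73.74°
n_0 = (-0.6945, -0.7195)
n_1 = (+0.0716, -0.9974)
n_2 = (+0.7924, -0.6100)
n_3 = (+0.9412, +0.3379)
n_4 = (+0.2090, +0.9779)
n_5 = (-0.4489, +0.8936)
n_6 = (-0.9924, +0.1230)
  (0,1): δ = 131.90°  ·
  (0,2): δ = 83.60°  ·
  (0,3): δ = 26.27°  ✓
  (0,4): δ = 31.93°  ✓
  (0,5): δ = 70.66°  ✓
  (0,6): δ = 126.92°  ·
  (1,2): δ = 131.69°  ·
  (1,3): δ = 74.36°  ·
  (1,4): δ = 16.17°  ✓
  (1,5): δ = 22.56°  ✓
  (1,6): δ = 78.82°  ·
  (2,3): δ = 122.67°  ·
  (2,4): δ = 64.47°  ✓
  (2,5): δ = 25.74°  ✓
  (2,6): δ = 30.52°  ✓
  (3,4): δ = 121.81°  ·
  (3,5): δ = 83.08°  ·
  (3,6): δ = 26.81°  ✓
  (4,5): δ = 141.27°  ·
  (4,6): δ = 85.01°  ·
  (5,6): δ = 123.74°  ·
antipodal pairs: 9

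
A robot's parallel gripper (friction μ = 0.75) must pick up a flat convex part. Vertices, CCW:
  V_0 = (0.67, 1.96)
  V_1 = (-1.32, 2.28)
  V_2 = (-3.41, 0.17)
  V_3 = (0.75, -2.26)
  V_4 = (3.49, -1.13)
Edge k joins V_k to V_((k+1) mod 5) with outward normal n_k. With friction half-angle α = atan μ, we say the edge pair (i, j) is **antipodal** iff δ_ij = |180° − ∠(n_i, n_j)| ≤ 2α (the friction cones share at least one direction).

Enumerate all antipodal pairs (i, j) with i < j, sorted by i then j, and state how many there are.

count = 5; pairs: (0,2), (0,3), (1,3), (2,4), (3,4)

α = atan 0.75 = 36.87°;  2α = 73.74°
n_0 = (+0.1588, +0.9873)
n_1 = (-0.7105, +0.7037)
n_2 = (-0.5044, -0.8635)
n_3 = (+0.3813, -0.9245)
n_4 = (+0.7386, +0.6741)
  (0,1): δ = 125.59°  ·
  (0,2): δ = 21.16°  ✓
  (0,3): δ = 31.55°  ✓
  (0,4): δ = 141.52°  ·
  (1,2): δ = 75.56°  ·
  (1,3): δ = 22.86°  ✓
  (1,4): δ = 87.11°  ·
  (2,3): δ = 127.30°  ·
  (2,4): δ = 17.33°  ✓
  (3,4): δ = 70.03°  ✓
antipodal pairs: 5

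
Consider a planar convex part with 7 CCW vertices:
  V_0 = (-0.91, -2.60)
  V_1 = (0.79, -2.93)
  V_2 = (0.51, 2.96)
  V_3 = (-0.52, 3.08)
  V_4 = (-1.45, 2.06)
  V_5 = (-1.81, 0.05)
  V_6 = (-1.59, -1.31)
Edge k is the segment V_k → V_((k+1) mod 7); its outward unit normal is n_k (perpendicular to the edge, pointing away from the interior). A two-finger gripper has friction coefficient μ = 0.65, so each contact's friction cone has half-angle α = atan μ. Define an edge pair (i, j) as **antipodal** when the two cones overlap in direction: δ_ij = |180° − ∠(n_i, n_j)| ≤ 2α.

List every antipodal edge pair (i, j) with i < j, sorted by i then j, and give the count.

count = 7; pairs: (0,2), (0,3), (1,3), (1,4), (1,5), (1,6), (2,6)

α = atan 0.65 = 33.02°;  2α = 66.05°
n_0 = (-0.1906, -0.9817)
n_1 = (+0.9989, +0.0475)
n_2 = (+0.1157, +0.9933)
n_3 = (-0.7390, +0.6738)
n_4 = (-0.9843, +0.1763)
n_5 = (-0.9872, -0.1597)
n_6 = (-0.8846, -0.4663)
  (0,1): δ = 76.29°  ·
  (0,2): δ = 4.34°  ✓
  (0,3): δ = 58.63°  ✓
  (0,4): δ = 90.83°  ·
  (0,5): δ = 110.17°  ·
  (0,6): δ = 128.78°  ·
  (1,2): δ = 99.37°  ·
  (1,3): δ = 45.08°  ✓
  (1,4): δ = 12.88°  ✓
  (1,5): δ = 6.47°  ✓
  (1,6): δ = 25.07°  ✓
  (2,3): δ = 125.71°  ·
  (2,4): δ = 93.51°  ·
  (2,5): δ = 74.17°  ·
  (2,6): δ = 55.56°  ✓
  (3,4): δ = 147.80°  ·
  (3,5): δ = 128.45°  ·
  (3,6): δ = 109.85°  ·
  (4,5): δ = 160.66°  ·
  (4,6): δ = 142.05°  ·
  (5,6): δ = 161.39°  ·
antipodal pairs: 7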